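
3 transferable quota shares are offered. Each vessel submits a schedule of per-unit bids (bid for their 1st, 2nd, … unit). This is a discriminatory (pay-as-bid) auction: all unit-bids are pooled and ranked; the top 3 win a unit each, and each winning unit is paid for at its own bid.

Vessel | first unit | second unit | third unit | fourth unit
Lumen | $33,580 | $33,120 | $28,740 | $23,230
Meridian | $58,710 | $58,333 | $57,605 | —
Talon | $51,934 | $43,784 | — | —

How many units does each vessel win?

Meridian 3

Merging the schedules and taking the best 3: 58,710 (Meridian-1), 58,333 (Meridian-2), 57,605 (Meridian-3)
Next rejected bid: $51,934 (not a price — pay-as-bid).
Allocation: Meridian 3.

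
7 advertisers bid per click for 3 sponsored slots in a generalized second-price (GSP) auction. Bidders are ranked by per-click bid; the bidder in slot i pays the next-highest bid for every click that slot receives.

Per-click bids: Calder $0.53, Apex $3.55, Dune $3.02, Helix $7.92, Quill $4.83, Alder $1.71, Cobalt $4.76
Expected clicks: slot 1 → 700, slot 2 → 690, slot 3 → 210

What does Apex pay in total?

Sorting advertisers: $7.92 (Helix) > $4.83 (Quill) > $4.76 (Cobalt) > $3.55 (Apex) > …
Apex ranks below slot 3 → no slot, pays nothing.

Apex pays $0.00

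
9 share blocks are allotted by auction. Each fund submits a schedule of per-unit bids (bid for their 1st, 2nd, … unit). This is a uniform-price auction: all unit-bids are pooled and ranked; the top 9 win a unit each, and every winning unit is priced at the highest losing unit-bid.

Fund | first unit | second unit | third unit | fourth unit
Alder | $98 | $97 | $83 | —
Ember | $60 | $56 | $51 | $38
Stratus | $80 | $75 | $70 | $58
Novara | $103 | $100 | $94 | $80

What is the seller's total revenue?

Total revenue: $630

Pooled unit-bids ranked (top 9): 103 (Novara-1), 100 (Novara-2), 98 (Alder-1), 97 (Alder-2), 94 (Novara-3), 83 (Alder-3), 80 (Stratus-1), 80 (Novara-4), 75 (Stratus-2)
First bid not allocated: $70.
Allocation: Alder 3, Novara 4, Stratus 2. Every unit priced at $70.
Revenue = 9 × 70 = $630.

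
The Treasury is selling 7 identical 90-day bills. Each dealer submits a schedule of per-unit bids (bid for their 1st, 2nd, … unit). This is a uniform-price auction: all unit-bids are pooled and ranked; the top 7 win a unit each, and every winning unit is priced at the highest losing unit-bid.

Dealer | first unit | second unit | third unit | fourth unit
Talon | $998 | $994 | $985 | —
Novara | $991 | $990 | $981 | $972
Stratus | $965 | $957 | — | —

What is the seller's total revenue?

Pooled unit-bids ranked (top 7): 998 (Talon-1), 994 (Talon-2), 991 (Novara-1), 990 (Novara-2), 985 (Talon-3), 981 (Novara-3), 972 (Novara-4)
The (k+1)-th unit-bid is $965.
Allocation: Novara 4, Talon 3. Every unit priced at $965.
Revenue = 7 × 965 = $6,755.

Total revenue: $6,755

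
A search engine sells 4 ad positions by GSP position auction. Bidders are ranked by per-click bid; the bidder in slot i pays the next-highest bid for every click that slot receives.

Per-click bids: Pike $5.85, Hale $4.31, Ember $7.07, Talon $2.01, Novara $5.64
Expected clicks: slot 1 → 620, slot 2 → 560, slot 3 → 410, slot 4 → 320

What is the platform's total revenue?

Total revenue: $9195.70

Per-click bids in order: $7.07 (Ember) > $5.85 (Pike) > $5.64 (Novara) > $4.31 (Hale) > $2.01 (Talon)
Slot 1: Ember pays $5.85 × 620 = $3627.00
Slot 2: Pike pays $5.64 × 560 = $3158.40
Slot 3: Novara pays $4.31 × 410 = $1767.10
Slot 4: Hale pays $2.01 × 320 = $643.20
Total = $9195.70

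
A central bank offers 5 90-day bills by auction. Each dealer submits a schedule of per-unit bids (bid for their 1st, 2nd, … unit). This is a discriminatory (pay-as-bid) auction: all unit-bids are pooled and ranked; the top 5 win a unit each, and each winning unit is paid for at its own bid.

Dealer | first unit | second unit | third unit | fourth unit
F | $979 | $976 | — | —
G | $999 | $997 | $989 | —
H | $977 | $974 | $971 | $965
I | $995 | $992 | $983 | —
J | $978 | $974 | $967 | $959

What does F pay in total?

F pays $0

All unit-bids, highest first — top 5: 999 (G-1), 997 (G-2), 995 (I-1), 992 (I-2), 989 (G-3)
Next rejected bid: $983 (not a price — pay-as-bid).
F wins no units.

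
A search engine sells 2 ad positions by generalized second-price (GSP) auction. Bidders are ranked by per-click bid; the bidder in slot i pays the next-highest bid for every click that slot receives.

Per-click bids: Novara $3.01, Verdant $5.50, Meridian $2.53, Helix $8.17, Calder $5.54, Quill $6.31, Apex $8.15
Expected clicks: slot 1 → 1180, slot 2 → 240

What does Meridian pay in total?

Meridian pays $0.00

Sorting advertisers: $8.17 (Helix) > $8.15 (Apex) > $6.31 (Quill) > …
Meridian ranks below slot 2 → no slot, pays nothing.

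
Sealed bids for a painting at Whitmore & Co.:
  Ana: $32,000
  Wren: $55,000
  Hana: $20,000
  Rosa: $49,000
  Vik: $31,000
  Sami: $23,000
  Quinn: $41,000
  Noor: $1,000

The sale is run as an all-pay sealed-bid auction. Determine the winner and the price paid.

Wren pays $55,000

Rule: the highest bidder wins the item, but every bidder pays their own bid.
Bids in order: 55,000 (Wren) > 49,000 (Rosa) > 41,000 (Quinn) > 32,000 (Ana) > 31,000 (Vik) > 23,000 (Sami) > …
Wren is highest and takes the item; every bidder forfeits their bid.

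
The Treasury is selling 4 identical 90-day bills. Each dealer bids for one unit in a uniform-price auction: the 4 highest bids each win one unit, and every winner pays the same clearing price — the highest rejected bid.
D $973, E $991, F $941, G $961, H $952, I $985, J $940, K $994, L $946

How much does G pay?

Sorting: 994 (K), 991 (E), 985 (I), 973 (D), 961 (G), 952 (H), …
Winners (4 units): K, E, I, D.
Highest unsuccessful bid: $961 → clearing price.
G does not win → pays $0.

G pays $0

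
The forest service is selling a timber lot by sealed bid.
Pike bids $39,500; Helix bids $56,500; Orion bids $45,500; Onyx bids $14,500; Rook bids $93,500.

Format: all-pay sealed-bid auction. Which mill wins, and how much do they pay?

Rule: the highest bidder wins the item, but every bidder pays their own bid.
Sorting bids: 93,500 (Rook) > 56,500 (Helix) > 45,500 (Orion) > 39,500 (Pike) > 14,500 (Onyx)
Rook wins with the top bid; all bids are sunk regardless.

Rook pays $93,500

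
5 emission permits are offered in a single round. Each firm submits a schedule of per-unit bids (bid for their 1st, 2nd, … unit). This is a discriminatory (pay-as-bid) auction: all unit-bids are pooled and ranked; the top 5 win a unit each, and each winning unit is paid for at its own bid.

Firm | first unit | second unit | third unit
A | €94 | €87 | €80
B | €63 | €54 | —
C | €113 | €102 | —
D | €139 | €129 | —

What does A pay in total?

Merging the schedules and taking the best 5: 139 (D-1), 129 (D-2), 113 (C-1), 102 (C-2), 94 (A-1)
Next rejected bid: €87 (not a price — pay-as-bid).
A's winning unit-bids: 94 = €94.

A pays €94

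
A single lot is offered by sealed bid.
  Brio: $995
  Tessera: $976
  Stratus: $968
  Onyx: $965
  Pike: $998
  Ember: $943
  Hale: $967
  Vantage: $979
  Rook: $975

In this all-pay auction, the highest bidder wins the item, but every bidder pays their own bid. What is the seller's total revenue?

Total revenue: $8,766

Bids in order: 998 (Pike) > 995 (Brio) > 979 (Vantage) > 976 (Tessera) > 975 (Rook) > 968 (Stratus) > …
Pike wins with the top bid; all bids are sunk regardless.
Every bidder forfeits their bid regardless of winning.
Revenue = 995 + 976 + 968 + 965 + 998 + 943 + 967 + 979 + 975 = $8,766.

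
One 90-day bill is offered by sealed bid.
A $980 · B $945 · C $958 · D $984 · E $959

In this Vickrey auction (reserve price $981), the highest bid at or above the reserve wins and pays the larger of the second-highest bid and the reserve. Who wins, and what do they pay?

Bids in order: 984 (D) > 980 (A) > 959 (E) > 958 (C) > 945 (B)
D has the top bid at or above the reserve ($984).
Second-highest bid $980 is below the reserve $981, so the reserve binds → payment $981.

D pays $981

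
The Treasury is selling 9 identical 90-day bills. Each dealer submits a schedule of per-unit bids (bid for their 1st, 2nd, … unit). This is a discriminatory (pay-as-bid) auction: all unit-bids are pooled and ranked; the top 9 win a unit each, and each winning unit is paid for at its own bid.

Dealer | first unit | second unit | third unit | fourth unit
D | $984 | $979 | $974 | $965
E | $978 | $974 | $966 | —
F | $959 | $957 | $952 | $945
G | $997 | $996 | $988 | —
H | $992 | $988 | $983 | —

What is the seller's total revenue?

Pooled unit-bids ranked (top 9): 997 (G-1), 996 (G-2), 992 (H-1), 988 (G-3), 988 (H-2), 984 (D-1), 983 (H-3), 979 (D-2), 978 (E-1)
Next rejected bid: $974 (not a price — pay-as-bid).
Each winning unit pays its own bid.
Revenue = 997 + 996 + 992 + 988 + 988 + 984 + 983 + 979 + 978 = $8,885.

Total revenue: $8,885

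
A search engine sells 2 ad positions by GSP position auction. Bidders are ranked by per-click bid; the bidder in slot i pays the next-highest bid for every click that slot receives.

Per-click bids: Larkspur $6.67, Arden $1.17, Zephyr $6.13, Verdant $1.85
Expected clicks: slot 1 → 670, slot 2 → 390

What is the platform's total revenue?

Total revenue: $4828.60

Sorting advertisers: $6.67 (Larkspur) > $6.13 (Zephyr) > $1.85 (Verdant) > …
Slot 1: Larkspur pays $6.13 × 670 = $4107.10
Slot 2: Zephyr pays $1.85 × 390 = $721.50
Total = $4828.60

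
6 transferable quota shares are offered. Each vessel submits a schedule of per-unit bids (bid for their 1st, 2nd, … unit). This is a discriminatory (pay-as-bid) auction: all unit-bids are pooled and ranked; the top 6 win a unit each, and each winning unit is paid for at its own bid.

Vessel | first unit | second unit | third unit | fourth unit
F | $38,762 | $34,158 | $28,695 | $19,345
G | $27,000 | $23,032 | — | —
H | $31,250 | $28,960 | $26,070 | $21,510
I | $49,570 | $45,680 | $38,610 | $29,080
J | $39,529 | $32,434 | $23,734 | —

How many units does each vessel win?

F 2, I 3, J 1

All unit-bids, highest first — top 6: 49,570 (I-1), 45,680 (I-2), 39,529 (J-1), 38,762 (F-1), 38,610 (I-3), 34,158 (F-2)
Next rejected bid: $32,434 (not a price — pay-as-bid).
Allocation: F 2, I 3, J 1.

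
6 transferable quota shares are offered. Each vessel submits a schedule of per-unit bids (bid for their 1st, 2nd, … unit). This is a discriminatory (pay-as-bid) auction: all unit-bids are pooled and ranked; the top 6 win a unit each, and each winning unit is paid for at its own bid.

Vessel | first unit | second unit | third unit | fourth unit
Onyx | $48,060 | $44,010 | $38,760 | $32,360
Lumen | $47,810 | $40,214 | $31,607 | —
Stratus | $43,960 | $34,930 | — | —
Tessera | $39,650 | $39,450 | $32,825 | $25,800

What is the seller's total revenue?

Pooled unit-bids ranked (top 6): 48,060 (Onyx-1), 47,810 (Lumen-1), 44,010 (Onyx-2), 43,960 (Stratus-1), 40,214 (Lumen-2), 39,650 (Tessera-1)
Next rejected bid: $39,450 (not a price — pay-as-bid).
Each winning unit pays its own bid.
Revenue = 48,060 + 47,810 + 44,010 + 43,960 + 40,214 + 39,650 = $263,704.

Total revenue: $263,704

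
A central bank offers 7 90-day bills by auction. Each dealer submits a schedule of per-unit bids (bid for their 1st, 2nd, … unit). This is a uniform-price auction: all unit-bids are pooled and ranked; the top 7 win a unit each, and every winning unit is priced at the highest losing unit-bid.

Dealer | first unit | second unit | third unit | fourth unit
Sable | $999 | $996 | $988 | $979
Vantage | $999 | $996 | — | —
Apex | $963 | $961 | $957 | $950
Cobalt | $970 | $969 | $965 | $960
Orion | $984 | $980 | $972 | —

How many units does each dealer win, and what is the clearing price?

Pooled unit-bids ranked (top 7): 999 (Sable-1), 999 (Vantage-1), 996 (Sable-2), 996 (Vantage-2), 988 (Sable-3), 984 (Orion-1), 980 (Orion-2)
First bid not allocated: $979.
Allocation: Orion 2, Sable 3, Vantage 2.

Orion 2, Sable 3, Vantage 2; clearing price $979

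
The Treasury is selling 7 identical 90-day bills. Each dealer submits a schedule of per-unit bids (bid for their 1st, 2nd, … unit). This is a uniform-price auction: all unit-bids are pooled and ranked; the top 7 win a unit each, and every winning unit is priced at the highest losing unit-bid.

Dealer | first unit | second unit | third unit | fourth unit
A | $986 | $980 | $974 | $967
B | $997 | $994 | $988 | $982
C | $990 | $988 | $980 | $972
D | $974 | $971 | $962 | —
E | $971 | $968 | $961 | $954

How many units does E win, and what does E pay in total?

E: 0 units, pays $0

Merging the schedules and taking the best 7: 997 (B-1), 994 (B-2), 990 (C-1), 988 (B-3), 988 (C-2), 986 (A-1), 982 (B-4)
The (k+1)-th unit-bid is $980.
E wins 0 unit(s) at $980 each.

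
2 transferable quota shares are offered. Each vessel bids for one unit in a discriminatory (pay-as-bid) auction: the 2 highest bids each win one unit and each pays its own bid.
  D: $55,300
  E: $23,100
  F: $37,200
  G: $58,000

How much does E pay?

Ordering the bids: 58,000 (G), 55,300 (D), 37,200 (F), 23,100 (E)
The 2 highest are G, D.
E does not win → $0.

E pays $0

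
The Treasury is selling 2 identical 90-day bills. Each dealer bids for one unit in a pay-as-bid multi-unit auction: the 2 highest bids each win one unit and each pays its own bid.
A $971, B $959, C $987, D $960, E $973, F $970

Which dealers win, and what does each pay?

C $987, E $973

Ordering the bids: 987 (C), 973 (E), 971 (A), 970 (F), …
The 2 highest are C, E.
Each winner pays its own bid: C $987, E $973.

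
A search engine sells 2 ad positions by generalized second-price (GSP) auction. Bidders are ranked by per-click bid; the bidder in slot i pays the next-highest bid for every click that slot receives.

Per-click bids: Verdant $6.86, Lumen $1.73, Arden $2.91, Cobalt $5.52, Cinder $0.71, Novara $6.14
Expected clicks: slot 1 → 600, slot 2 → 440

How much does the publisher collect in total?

Total revenue: $6112.80

Per-click bids in order: $6.86 (Verdant) > $6.14 (Novara) > $5.52 (Cobalt) > …
Slot 1: Verdant pays $6.14 × 600 = $3684.00
Slot 2: Novara pays $5.52 × 440 = $2428.80
Total = $6112.80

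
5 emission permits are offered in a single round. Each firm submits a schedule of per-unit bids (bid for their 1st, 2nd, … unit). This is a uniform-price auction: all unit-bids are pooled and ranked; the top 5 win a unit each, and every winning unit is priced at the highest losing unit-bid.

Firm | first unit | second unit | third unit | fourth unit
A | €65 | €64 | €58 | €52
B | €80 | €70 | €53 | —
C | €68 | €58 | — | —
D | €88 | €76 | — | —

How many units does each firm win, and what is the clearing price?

B 2, C 1, D 2; clearing price €65

Merging the schedules and taking the best 5: 88 (D-1), 80 (B-1), 76 (D-2), 70 (B-2), 68 (C-1)
First bid not allocated: €65.
Allocation: B 2, C 1, D 2.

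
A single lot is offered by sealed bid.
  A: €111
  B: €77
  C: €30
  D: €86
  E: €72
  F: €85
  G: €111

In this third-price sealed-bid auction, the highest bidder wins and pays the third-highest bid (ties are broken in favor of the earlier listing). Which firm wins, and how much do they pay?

A pays €86

Bids ranked: 111 (A) > 111 (G) > 86 (D) > 85 (F) > 77 (B) > 72 (E) > …
A and G tie at €111; tie-break gives it to A.
A wins; payment is bid #3 in the ranking = €86.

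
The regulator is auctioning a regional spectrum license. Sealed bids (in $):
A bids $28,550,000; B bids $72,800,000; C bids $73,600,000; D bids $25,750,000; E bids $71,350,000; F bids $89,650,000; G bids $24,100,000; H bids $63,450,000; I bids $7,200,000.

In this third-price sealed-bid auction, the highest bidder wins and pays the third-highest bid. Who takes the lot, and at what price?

Third-price sealed-bid auction: the highest bidder wins and pays the third-highest bid.
Bids in order: 89,650,000 (F) > 73,600,000 (C) > 72,800,000 (B) > 71,350,000 (E) > 63,450,000 (H) > 28,550,000 (A) > …
F wins; payment is bid #3 in the ranking = $72,800,000.

F pays $72,800,000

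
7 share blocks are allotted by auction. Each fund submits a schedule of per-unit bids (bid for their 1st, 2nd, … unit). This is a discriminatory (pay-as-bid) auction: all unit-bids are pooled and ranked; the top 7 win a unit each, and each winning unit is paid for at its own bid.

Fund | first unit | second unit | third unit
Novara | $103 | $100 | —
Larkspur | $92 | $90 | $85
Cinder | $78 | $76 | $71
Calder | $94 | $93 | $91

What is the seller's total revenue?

Pooled unit-bids ranked (top 7): 103 (Novara-1), 100 (Novara-2), 94 (Calder-1), 93 (Calder-2), 92 (Larkspur-1), 91 (Calder-3), 90 (Larkspur-2)
Next rejected bid: $85 (not a price — pay-as-bid).
Each winning unit pays its own bid.
Revenue = 103 + 100 + 94 + 93 + 92 + 91 + 90 = $663.

Total revenue: $663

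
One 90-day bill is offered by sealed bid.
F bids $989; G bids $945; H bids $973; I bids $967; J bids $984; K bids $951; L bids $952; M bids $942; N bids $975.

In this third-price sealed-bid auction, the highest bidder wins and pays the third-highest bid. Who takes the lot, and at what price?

F pays $975

Bids ranked: 989 (F) > 984 (J) > 975 (N) > 973 (H) > 967 (I) > 952 (L) > …
F is highest; pays the third-highest bid, $975.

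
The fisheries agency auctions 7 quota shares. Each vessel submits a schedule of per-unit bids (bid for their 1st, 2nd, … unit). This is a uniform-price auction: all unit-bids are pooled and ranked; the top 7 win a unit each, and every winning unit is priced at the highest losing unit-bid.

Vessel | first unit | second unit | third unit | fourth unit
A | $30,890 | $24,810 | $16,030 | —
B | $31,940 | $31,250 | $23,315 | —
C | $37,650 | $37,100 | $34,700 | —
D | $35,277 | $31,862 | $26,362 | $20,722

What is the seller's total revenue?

Total revenue: $216,230

All unit-bids, highest first — top 7: 37,650 (C-1), 37,100 (C-2), 35,277 (D-1), 34,700 (C-3), 31,940 (B-1), 31,862 (D-2), 31,250 (B-2)
Highest rejected unit-bid = $30,890.
Allocation: B 2, C 3, D 2. Every unit priced at $30,890.
Revenue = 7 × 30,890 = $216,230.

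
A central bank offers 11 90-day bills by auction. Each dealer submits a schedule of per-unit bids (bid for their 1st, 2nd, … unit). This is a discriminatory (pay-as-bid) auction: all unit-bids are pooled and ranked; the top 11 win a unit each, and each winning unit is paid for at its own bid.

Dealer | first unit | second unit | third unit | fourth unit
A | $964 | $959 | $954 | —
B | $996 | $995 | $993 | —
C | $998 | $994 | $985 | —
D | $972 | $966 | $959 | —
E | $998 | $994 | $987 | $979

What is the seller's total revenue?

Total revenue: $10,891

All unit-bids, highest first — top 11: 998 (C-1), 998 (E-1), 996 (B-1), 995 (B-2), 994 (C-2), 994 (E-2), 993 (B-3), 987 (E-3), 985 (C-3), 979 (E-4), 972 (D-1)
Next rejected bid: $966 (not a price — pay-as-bid).
Each winning unit pays its own bid.
Revenue = 998 + 998 + 996 + 995 + 994 + 994 + 993 + 987 + 985 + 979 + 972 = $10,891.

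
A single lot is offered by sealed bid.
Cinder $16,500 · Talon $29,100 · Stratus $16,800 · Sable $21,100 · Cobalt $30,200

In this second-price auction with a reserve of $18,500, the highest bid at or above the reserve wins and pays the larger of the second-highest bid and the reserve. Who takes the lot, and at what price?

Bids ranked: 30,200 (Cobalt) > 29,100 (Talon) > 21,100 (Sable) > 16,800 (Stratus) > 16,500 (Cinder)
Cobalt has the top bid at or above the reserve ($30,200).
Second-highest bid $29,100 exceeds the reserve $18,500 → payment $29,100.

Cobalt pays $29,100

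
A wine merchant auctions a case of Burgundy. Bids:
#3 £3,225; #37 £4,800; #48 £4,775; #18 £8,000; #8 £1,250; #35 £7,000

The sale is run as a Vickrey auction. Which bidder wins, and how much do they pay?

#18 pays £7,000

Rule: the highest bidder wins and pays the second-highest bid.
Bids in order: 8,000 (#18) > 7,000 (#35) > 4,800 (#37) > 4,775 (#48) > 3,225 (#3) > 1,250 (#8)
#18 is highest; pays the second-highest bid, £7,000.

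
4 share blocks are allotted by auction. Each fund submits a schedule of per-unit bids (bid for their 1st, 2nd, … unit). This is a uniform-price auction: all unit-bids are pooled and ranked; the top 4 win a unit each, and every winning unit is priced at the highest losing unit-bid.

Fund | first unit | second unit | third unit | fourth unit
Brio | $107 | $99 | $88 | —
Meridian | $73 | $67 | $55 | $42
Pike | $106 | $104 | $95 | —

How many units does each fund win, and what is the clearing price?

All unit-bids, highest first — top 4: 107 (Brio-1), 106 (Pike-1), 104 (Pike-2), 99 (Brio-2)
Highest rejected unit-bid = $95.
Allocation: Brio 2, Pike 2.

Brio 2, Pike 2; clearing price $95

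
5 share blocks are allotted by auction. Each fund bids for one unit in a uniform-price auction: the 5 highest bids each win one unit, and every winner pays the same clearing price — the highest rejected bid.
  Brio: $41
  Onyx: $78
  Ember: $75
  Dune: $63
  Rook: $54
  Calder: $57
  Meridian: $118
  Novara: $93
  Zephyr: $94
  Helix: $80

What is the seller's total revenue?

Total revenue: $375

Bids ranked high→low: 118 (Meridian), 94 (Zephyr), 93 (Novara), 80 (Helix), 78 (Onyx), 75 (Ember), 63 (Dune), …
Winners (5 units): Meridian, Zephyr, Novara, Helix, Onyx.
Clearing price = highest rejected bid = $75.
Total revenue = 5 × $75 = $375.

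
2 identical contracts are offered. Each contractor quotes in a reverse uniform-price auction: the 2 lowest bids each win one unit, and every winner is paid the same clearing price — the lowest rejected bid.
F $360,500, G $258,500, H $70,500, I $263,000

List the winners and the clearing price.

H, G; each is paid $263,000

Sorting: 70,500 (H), 258,500 (G), 263,000 (I), 360,500 (F)
Winners (2 units): H, G.
First losing bid is I's $263,000, which sets the uniform price.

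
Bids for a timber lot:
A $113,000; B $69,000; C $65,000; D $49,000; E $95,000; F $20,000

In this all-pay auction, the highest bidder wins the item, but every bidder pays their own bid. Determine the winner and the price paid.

A pays $113,000

Rule: the highest bidder wins the item, but every bidder pays their own bid.
Bids in order: 113,000 (A) > 95,000 (E) > 69,000 (B) > 65,000 (C) > 49,000 (D) > 20,000 (F)
A is highest and takes the item; every bidder forfeits their bid.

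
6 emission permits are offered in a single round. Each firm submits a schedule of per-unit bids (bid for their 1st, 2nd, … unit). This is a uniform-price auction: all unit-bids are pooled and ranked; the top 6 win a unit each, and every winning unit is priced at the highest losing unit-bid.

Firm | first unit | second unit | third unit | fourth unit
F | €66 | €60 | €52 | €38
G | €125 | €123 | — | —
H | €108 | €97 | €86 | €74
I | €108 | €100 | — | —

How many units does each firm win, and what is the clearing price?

All unit-bids, highest first — top 6: 125 (G-1), 123 (G-2), 108 (H-1), 108 (I-1), 100 (I-2), 97 (H-2)
The (k+1)-th unit-bid is €86.
Allocation: G 2, H 2, I 2.

G 2, H 2, I 2; clearing price €86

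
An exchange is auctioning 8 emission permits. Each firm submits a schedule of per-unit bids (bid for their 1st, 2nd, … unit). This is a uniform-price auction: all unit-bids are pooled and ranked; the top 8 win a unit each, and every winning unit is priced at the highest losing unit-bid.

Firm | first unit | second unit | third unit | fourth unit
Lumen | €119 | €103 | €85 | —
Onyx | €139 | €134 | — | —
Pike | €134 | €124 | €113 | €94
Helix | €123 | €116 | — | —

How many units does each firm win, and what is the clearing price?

Merging the schedules and taking the best 8: 139 (Onyx-1), 134 (Onyx-2), 134 (Pike-1), 124 (Pike-2), 123 (Helix-1), 119 (Lumen-1), 116 (Helix-2), 113 (Pike-3)
The (k+1)-th unit-bid is €103.
Allocation: Helix 2, Lumen 1, Onyx 2, Pike 3.

Helix 2, Lumen 1, Onyx 2, Pike 3; clearing price €103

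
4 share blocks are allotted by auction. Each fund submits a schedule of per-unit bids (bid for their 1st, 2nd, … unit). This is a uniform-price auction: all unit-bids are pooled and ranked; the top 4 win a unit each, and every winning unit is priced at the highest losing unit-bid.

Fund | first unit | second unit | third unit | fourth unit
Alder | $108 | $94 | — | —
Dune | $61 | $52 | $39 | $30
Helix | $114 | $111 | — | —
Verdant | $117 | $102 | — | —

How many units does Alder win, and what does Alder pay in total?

Alder: 1 unit, pays $102

All unit-bids, highest first — top 4: 117 (Verdant-1), 114 (Helix-1), 111 (Helix-2), 108 (Alder-1)
The (k+1)-th unit-bid is $102.
Alder wins 1 unit(s) at $102 each.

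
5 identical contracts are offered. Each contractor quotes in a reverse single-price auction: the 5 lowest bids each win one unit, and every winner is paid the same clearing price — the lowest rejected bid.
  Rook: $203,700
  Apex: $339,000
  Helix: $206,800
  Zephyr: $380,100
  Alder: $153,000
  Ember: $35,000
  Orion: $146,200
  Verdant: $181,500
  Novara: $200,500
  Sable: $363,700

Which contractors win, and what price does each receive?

Ember, Orion, Alder, Verdant, Novara; each is paid $203,700

Sorting: 35,000 (Ember), 146,200 (Orion), 153,000 (Alder), 181,500 (Verdant), 200,500 (Novara), 203,700 (Rook), 206,800 (Helix), …
Winners (5 units): Ember, Orion, Alder, Verdant, Novara.
Clearing price = lowest rejected bid = $203,700.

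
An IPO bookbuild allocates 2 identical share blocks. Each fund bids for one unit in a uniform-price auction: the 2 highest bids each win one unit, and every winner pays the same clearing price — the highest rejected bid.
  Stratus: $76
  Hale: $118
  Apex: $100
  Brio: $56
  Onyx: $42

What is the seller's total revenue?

Total revenue: $152

Bids ranked high→low: 118 (Hale), 100 (Apex), 76 (Stratus), 56 (Brio), …
The 2 highest are Hale, Apex.
First losing bid is Stratus's $76, which sets the uniform price.
Total revenue = 2 × $76 = $152.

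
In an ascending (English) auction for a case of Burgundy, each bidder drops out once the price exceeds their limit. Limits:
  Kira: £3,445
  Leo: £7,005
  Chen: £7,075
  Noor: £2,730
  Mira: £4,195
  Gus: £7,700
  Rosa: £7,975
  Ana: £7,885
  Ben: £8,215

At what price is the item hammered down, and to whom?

Sorting limits: 8,215 (Ben) > 7,975 (Rosa) > 7,885 (Ana) > 7,700 (Gus) > 7,075 (Chen) > 7,005 (Leo) > …
Rosa is the last rival to drop out, at £7,975; Ben remains and wins at that price.

Ben wins at £7,975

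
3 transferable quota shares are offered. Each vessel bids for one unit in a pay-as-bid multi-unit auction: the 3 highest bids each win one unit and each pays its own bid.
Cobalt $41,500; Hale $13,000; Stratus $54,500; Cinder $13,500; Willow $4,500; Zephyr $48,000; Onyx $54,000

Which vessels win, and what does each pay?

Stratus $54,500, Onyx $54,000, Zephyr $48,000

Bids ranked high→low: 54,500 (Stratus), 54,000 (Onyx), 48,000 (Zephyr), 41,500 (Cobalt), 13,500 (Cinder), …
Top 3: Stratus, Onyx, Zephyr.
Each winner pays its own bid: Stratus $54,500, Onyx $54,000, Zephyr $48,000.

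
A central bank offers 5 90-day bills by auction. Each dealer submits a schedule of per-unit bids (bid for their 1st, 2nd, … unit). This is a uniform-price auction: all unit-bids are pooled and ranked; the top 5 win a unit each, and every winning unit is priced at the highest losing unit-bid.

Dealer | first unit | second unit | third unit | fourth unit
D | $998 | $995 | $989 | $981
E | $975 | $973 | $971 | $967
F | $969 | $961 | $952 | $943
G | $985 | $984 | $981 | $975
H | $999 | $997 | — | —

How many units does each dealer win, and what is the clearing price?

Merging the schedules and taking the best 5: 999 (H-1), 998 (D-1), 997 (H-2), 995 (D-2), 989 (D-3)
Highest rejected unit-bid = $985.
Allocation: D 3, H 2.

D 3, H 2; clearing price $985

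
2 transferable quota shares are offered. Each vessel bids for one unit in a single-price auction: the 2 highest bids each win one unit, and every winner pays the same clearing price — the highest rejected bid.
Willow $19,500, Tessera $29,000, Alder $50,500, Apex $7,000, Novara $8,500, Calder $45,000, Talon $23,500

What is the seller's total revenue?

Bids ranked high→low: 50,500 (Alder), 45,000 (Calder), 29,000 (Tessera), 23,500 (Talon), …
The 2 highest are Alder, Calder.
Clearing price = highest rejected bid = $29,000.
Total revenue = 2 × $29,000 = $58,000.

Total revenue: $58,000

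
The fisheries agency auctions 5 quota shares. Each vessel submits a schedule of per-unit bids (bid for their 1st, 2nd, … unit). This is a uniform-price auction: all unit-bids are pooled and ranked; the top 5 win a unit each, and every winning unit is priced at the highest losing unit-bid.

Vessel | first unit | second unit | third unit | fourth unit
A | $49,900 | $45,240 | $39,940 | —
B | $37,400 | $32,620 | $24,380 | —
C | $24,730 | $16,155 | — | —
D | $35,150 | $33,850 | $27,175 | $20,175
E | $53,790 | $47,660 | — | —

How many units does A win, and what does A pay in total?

Merging the schedules and taking the best 5: 53,790 (E-1), 49,900 (A-1), 47,660 (E-2), 45,240 (A-2), 39,940 (A-3)
First bid not allocated: $37,400.
A wins 3 unit(s) at $37,400 each.

A: 3 units, pays $112,200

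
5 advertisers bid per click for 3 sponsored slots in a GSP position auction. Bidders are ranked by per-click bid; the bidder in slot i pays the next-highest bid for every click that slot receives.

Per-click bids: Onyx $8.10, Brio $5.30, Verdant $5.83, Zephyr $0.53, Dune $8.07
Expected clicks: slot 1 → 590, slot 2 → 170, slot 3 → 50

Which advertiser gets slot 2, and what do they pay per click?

Per-click bids in order: $8.10 (Onyx) > $8.07 (Dune) > $5.83 (Verdant) > $5.30 (Brio) > …
Slot 2 goes to the second-ranked bidder, Dune, who pays the next bid down: $5.83/click.

Dune; $5.83 per click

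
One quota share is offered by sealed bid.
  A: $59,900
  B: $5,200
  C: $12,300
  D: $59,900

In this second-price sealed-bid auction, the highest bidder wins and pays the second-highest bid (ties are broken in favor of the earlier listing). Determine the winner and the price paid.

Second-price sealed-bid auction: the highest bidder wins and pays the second-highest bid.
Sorting bids: 59,900 (A) > 59,900 (D) > 12,300 (C) > 5,200 (B)
A and D tie at $59,900; tie-break gives it to A.
A is highest; pays the second-highest bid, $59,900.

A pays $59,900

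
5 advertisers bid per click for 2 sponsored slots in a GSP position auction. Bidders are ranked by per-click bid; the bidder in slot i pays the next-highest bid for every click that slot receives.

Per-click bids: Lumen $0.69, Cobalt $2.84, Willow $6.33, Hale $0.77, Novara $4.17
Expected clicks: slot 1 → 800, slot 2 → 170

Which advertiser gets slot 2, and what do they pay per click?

Novara; $2.84 per click

Per-click bids in order: $6.33 (Willow) > $4.17 (Novara) > $2.84 (Cobalt) > …
Slot 2 goes to the second-ranked bidder, Novara, who pays the next bid down: $2.84/click.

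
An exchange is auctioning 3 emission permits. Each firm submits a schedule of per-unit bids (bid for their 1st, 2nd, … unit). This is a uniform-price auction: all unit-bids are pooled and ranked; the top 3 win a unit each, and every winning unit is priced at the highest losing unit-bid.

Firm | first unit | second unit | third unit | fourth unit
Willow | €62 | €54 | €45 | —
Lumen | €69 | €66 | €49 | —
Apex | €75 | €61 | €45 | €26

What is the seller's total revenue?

Total revenue: €186

Merging the schedules and taking the best 3: 75 (Apex-1), 69 (Lumen-1), 66 (Lumen-2)
The (k+1)-th unit-bid is €62.
Allocation: Apex 1, Lumen 2. Every unit priced at €62.
Revenue = 3 × 62 = €186.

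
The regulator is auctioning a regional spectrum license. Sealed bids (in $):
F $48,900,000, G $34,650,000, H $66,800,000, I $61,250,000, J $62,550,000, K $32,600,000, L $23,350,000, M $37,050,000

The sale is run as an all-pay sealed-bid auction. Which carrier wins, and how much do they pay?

Bids ranked: 66,800,000 (H) > 62,550,000 (J) > 61,250,000 (I) > 48,900,000 (F) > 37,050,000 (M) > 34,650,000 (G) > …
H is highest and takes the item; every bidder forfeits their bid.

H pays $66,800,000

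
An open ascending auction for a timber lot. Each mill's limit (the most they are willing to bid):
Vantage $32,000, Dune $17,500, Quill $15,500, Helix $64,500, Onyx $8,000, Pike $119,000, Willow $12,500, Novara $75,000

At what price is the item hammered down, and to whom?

Pike wins at $75,000

Limits ranked: 119,000 (Pike) > 75,000 (Novara) > 64,500 (Helix) > 32,000 (Vantage) > 17,500 (Dune) > 15,500 (Quill) > …
Once the price passes $75,000, only Pike is left; the hammer falls at Novara's limit of $75,000.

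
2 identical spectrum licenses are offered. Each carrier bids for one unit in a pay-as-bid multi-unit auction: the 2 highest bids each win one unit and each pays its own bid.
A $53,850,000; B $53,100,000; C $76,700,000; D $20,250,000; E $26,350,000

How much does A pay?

Bids ranked high→low: 76,700,000 (C), 53,850,000 (A), 53,100,000 (B), 26,350,000 (E), …
Winners (2 units): C, A.
A wins → own bid $53,850,000.

A pays $53,850,000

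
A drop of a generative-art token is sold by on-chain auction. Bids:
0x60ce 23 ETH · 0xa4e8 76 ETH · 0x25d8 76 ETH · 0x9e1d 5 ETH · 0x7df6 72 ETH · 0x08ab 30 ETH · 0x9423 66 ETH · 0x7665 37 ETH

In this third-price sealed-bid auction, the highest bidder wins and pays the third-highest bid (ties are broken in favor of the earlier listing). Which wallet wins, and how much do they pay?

Rule: the highest bidder wins and pays the third-highest bid.
Sorting bids: 76 (0xa4e8) > 76 (0x25d8) > 72 (0x7df6) > 66 (0x9423) > 37 (0x7665) > 30 (0x08ab) > …
0xa4e8 and 0x25d8 tie at 76 ETH; tie-break gives it to 0xa4e8.
0xa4e8 wins; payment is bid #3 in the ranking = 72 ETH.

0xa4e8 pays 72 ETH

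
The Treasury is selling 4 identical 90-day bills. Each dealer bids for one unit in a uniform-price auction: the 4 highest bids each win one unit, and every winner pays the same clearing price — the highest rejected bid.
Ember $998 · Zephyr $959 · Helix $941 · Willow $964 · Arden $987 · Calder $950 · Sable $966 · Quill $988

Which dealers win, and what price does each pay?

Bids ranked high→low: 998 (Ember), 988 (Quill), 987 (Arden), 966 (Sable), 964 (Willow), 959 (Zephyr), …
The 4 highest are Ember, Quill, Arden, Sable.
Clearing price = highest rejected bid = $964.

Ember, Quill, Arden, Sable; each pays $964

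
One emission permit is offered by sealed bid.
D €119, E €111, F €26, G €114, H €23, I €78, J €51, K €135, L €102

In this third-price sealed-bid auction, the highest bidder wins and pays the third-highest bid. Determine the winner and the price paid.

Rule: the highest bidder wins and pays the third-highest bid.
Bids in order: 135 (K) > 119 (D) > 114 (G) > 111 (E) > 102 (L) > 78 (I) > …
K wins; payment is bid #3 in the ranking = €114.

K pays €114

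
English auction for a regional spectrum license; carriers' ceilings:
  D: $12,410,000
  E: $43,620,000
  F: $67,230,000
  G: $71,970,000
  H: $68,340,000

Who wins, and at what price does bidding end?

G wins at $68,340,000

Limits in order: 71,970,000 (G) > 68,340,000 (H) > 67,230,000 (F) > 43,620,000 (E) > 12,410,000 (D)
Bidding ends when H exits at $68,340,000; G takes it.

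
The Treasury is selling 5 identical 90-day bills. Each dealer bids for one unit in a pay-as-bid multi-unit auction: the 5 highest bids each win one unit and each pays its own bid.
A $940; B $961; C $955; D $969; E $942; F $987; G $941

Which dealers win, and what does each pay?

Bids ranked high→low: 987 (F), 969 (D), 961 (B), 955 (C), 942 (E), 941 (G), 940 (A)
The 5 highest are F, D, B, C, E.
Each winner pays its own bid: F $987, D $969, B $961, C $955, E $942.

F $987, D $969, B $961, C $955, E $942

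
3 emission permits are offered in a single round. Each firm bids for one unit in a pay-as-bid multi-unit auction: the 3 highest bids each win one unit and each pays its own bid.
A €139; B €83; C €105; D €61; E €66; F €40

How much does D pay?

Sorting: 139 (A), 105 (C), 83 (B), 66 (E), 61 (D), …
Winners (3 units): A, C, B.
D does not win → €0.

D pays €0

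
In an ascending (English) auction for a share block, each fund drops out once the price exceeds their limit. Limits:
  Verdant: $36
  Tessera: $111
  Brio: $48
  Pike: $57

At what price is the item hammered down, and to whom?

Tessera wins at $57

Rule: the price rises until one bidder remains; the winner pays the price at which the last rival dropped out.
Limits in order: 111 (Tessera) > 57 (Pike) > 48 (Brio) > 36 (Verdant)
Once the price passes $57, only Tessera is left; the hammer falls at Pike's limit of $57.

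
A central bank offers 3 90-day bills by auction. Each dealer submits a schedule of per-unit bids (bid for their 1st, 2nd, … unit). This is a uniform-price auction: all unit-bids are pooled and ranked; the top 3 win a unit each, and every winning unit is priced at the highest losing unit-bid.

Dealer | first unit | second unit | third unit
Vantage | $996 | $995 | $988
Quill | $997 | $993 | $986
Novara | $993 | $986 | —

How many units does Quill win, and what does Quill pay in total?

Merging the schedules and taking the best 3: 997 (Quill-1), 996 (Vantage-1), 995 (Vantage-2)
The (k+1)-th unit-bid is $993.
Quill wins 1 unit(s) at $993 each.

Quill: 1 unit, pays $993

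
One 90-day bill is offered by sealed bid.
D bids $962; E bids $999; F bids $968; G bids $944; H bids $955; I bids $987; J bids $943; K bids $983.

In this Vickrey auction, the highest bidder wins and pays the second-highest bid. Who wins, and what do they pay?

Rule: the highest bidder wins and pays the second-highest bid.
Sorting bids: 999 (E) > 987 (I) > 983 (K) > 968 (F) > 962 (D) > 955 (H) > …
E is highest; pays the second-highest bid, $987.

E pays $987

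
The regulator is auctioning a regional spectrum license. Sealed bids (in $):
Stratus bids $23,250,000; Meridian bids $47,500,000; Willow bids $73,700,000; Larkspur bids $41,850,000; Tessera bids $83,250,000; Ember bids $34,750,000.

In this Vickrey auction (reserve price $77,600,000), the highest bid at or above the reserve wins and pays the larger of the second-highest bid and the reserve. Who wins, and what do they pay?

Tessera pays $77,600,000

Rule: the highest bid at or above the reserve wins and pays the larger of the second-highest bid and the reserve.
Sorting bids: 83,250,000 (Tessera) > 73,700,000 (Willow) > 47,500,000 (Meridian) > 41,850,000 (Larkspur) > 34,750,000 (Ember) > 23,250,000 (Stratus)
Highest eligible bid: Tessera at $83,250,000.
Second-highest bid $73,700,000 is below the reserve $77,600,000, so the reserve binds → payment $77,600,000.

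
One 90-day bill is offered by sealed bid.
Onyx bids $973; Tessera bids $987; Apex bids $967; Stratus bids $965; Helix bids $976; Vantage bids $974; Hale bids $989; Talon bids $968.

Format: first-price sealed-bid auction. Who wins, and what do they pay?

Rule: the highest bidder wins and pays their own bid.
Sorting bids: 989 (Hale) > 987 (Tessera) > 976 (Helix) > 974 (Vantage) > 973 (Onyx) > 968 (Talon) > …
First-price: Hale pays what they bid, $989.

Hale pays $989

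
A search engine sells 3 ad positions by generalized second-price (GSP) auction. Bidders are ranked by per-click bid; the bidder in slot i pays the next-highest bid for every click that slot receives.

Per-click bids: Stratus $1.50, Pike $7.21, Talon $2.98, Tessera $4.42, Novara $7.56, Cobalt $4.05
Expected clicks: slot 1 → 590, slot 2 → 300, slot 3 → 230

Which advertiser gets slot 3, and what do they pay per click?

Sorting advertisers: $7.56 (Novara) > $7.21 (Pike) > $4.42 (Tessera) > $4.05 (Cobalt) > …
Slot 3 goes to the third-ranked bidder, Tessera, who pays the next bid down: $4.05/click.

Tessera; $4.05 per click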